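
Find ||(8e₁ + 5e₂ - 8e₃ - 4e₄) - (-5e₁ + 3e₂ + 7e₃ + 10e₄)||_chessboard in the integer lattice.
15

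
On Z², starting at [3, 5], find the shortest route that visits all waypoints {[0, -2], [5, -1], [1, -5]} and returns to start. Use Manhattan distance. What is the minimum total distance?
30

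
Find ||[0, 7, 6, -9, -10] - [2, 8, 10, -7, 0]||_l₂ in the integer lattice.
11.1803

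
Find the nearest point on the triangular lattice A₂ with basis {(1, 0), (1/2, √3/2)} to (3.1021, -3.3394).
(3, -3.464)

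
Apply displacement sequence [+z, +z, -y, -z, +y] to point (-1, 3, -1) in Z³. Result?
(-1, 3, 0)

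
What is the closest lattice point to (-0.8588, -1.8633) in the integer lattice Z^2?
(-1, -2)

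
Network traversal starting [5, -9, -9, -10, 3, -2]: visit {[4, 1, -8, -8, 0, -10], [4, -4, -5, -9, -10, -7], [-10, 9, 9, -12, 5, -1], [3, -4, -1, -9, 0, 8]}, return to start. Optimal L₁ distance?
186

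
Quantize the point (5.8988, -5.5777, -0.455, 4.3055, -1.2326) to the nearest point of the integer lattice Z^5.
(6, -6, 0, 4, -1)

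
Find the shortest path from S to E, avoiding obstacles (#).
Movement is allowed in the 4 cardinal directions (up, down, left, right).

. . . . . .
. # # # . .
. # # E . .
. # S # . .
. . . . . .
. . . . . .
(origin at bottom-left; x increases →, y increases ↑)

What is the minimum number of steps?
6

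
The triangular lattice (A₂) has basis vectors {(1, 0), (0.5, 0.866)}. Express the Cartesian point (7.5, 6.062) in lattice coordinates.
4b₁ + 7b₂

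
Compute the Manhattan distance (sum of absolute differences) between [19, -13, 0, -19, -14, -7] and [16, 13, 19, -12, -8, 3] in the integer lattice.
71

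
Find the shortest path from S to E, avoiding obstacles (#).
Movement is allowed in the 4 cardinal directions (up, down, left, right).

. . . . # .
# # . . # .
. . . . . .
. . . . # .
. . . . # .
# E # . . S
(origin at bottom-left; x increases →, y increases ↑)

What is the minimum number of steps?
6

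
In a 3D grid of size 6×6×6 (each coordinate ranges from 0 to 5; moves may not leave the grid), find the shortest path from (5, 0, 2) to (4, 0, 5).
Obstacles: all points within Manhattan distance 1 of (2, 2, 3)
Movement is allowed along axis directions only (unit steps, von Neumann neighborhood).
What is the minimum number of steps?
4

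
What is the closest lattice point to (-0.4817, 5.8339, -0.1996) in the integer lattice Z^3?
(0, 6, 0)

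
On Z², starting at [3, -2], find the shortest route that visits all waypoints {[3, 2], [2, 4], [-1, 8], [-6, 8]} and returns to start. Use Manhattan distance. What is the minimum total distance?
38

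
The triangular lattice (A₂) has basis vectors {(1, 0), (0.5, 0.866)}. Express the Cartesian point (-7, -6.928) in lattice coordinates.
-3b₁ - 8b₂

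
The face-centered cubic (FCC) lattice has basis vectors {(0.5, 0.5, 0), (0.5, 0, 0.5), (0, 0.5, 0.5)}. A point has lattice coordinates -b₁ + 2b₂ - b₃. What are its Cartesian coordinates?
(0.5, -1, 0.5)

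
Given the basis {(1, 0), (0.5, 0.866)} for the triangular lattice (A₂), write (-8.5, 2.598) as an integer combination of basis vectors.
-10b₁ + 3b₂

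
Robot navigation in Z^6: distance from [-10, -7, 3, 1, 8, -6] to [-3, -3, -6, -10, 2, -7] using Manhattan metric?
38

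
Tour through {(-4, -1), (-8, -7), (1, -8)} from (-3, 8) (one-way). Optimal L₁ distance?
30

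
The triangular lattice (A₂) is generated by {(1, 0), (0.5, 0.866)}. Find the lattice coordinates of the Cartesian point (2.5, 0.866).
2b₁ + b₂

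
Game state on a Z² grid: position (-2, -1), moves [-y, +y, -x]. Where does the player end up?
(-3, -1)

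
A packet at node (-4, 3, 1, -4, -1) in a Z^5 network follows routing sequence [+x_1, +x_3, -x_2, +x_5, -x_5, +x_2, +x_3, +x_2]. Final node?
(-3, 4, 3, -4, -1)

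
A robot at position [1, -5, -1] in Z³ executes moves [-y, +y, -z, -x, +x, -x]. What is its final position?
(0, -5, -2)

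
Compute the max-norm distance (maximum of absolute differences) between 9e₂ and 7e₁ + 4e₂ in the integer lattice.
7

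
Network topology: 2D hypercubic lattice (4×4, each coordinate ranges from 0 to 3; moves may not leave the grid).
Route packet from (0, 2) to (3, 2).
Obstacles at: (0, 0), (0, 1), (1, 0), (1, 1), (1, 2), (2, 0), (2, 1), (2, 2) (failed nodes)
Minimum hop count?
5
(one shortest path: (0, 2) → (0, 3) → (1, 3) → (2, 3) → (3, 3) → (3, 2))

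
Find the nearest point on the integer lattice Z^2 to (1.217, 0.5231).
(1, 1)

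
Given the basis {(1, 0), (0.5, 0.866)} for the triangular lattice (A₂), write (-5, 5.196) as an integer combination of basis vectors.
-8b₁ + 6b₂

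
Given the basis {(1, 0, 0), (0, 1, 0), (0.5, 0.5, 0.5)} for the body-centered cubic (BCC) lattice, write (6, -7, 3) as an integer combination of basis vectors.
3b₁ - 10b₂ + 6b₃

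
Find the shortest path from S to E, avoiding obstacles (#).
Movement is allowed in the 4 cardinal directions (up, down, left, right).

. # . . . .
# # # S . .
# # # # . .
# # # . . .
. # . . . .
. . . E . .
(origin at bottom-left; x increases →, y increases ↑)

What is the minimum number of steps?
6
(one shortest path: (3, 4) → (4, 4) → (4, 3) → (4, 2) → (3, 2) → (3, 1) → (3, 0))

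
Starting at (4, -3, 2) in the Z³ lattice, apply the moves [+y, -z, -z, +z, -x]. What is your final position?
(3, -2, 1)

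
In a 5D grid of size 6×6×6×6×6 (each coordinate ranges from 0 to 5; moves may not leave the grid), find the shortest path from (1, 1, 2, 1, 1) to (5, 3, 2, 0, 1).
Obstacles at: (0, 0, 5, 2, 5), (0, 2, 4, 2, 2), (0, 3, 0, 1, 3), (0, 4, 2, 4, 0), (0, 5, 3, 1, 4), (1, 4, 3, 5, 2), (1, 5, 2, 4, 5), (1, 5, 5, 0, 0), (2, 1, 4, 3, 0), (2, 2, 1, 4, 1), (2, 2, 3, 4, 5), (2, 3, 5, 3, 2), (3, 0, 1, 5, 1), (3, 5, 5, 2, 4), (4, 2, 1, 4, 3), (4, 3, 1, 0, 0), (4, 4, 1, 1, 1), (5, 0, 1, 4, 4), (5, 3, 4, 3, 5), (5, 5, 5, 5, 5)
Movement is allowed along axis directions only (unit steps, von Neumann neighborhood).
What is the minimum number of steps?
7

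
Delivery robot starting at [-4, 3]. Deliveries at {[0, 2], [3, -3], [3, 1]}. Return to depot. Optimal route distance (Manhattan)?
26
(one optimal route: (-4, 3) → (0, 2) → (3, -3) → (3, 1) → (-4, 3))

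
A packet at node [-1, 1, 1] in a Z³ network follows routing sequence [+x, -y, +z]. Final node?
(0, 0, 2)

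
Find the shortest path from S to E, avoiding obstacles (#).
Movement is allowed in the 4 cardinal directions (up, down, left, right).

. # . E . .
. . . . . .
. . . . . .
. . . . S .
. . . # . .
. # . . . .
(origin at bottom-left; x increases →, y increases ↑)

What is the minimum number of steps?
4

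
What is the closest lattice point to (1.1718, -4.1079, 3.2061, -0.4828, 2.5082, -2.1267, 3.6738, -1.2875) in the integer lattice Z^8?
(1, -4, 3, 0, 3, -2, 4, -1)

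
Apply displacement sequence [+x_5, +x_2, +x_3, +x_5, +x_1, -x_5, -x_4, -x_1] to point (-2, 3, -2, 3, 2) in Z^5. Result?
(-2, 4, -1, 2, 3)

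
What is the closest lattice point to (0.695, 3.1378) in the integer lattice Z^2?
(1, 3)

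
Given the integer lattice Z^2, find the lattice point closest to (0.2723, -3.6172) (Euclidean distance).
(0, -4)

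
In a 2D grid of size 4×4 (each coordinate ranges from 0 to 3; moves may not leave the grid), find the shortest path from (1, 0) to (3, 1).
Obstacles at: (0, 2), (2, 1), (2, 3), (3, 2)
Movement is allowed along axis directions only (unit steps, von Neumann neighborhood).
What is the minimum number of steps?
3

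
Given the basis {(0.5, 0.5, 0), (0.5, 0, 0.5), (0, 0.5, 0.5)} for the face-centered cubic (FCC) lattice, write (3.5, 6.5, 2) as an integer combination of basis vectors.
8b₁ - b₂ + 5b₃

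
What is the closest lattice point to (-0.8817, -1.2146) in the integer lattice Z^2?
(-1, -1)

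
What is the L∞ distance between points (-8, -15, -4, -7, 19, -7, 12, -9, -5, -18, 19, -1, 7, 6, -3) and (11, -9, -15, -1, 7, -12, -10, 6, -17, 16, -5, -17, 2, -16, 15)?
34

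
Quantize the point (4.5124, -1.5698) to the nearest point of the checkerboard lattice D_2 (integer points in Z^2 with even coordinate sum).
(4, -2)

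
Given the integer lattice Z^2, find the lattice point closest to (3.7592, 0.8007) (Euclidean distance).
(4, 1)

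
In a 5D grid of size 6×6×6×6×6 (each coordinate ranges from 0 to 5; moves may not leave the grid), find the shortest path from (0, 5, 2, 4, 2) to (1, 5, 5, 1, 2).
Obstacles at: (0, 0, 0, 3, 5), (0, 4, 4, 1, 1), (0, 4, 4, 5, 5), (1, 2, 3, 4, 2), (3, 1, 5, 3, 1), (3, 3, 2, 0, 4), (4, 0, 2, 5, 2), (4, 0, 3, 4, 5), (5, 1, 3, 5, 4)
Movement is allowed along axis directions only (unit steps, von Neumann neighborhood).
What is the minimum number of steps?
7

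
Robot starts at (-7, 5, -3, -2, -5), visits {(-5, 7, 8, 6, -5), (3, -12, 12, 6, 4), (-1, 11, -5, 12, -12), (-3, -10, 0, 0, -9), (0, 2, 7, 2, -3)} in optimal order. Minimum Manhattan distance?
151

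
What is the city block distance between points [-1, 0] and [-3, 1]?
3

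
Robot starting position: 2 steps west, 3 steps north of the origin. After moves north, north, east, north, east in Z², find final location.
(0, 6)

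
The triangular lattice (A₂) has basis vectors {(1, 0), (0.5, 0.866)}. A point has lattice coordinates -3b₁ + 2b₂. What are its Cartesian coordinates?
(-2, 1.732)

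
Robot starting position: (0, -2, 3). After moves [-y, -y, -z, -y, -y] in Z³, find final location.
(0, -6, 2)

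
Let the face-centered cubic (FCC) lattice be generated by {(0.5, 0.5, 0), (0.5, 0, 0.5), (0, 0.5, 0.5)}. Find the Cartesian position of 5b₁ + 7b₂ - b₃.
(6, 2, 3)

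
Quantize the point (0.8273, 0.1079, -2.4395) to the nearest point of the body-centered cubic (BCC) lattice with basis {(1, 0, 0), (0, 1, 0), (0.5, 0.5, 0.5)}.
(1, 0, -2)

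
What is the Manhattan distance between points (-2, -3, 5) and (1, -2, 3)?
6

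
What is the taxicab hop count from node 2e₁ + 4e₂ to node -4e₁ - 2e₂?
12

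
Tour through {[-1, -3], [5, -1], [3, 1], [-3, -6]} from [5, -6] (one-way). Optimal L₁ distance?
22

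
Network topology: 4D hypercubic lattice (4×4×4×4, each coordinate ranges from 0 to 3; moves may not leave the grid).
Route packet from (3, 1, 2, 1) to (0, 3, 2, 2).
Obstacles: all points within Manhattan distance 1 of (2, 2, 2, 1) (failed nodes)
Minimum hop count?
6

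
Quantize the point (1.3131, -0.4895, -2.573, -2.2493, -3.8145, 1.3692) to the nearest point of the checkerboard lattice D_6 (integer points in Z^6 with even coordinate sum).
(1, -1, -3, -2, -4, 1)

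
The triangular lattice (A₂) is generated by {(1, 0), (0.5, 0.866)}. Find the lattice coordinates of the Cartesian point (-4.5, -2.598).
-3b₁ - 3b₂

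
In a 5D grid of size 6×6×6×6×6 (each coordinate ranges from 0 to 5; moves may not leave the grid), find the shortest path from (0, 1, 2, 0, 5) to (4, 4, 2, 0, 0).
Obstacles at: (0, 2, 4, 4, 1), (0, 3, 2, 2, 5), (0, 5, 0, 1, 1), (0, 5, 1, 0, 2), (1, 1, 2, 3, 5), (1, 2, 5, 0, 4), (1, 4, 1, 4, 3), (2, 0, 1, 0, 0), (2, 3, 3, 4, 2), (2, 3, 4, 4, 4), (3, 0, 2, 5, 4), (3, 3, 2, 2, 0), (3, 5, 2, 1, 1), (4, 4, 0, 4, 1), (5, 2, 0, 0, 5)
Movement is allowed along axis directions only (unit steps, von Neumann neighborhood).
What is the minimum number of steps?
12
(one shortest path: (0, 1, 2, 0, 5) → (1, 1, 2, 0, 5) → (2, 1, 2, 0, 5) → (3, 1, 2, 0, 5) → (4, 1, 2, 0, 5) → (4, 2, 2, 0, 5) → (4, 3, 2, 0, 5) → (4, 4, 2, 0, 5) → (4, 4, 2, 0, 4) → (4, 4, 2, 0, 3) → (4, 4, 2, 0, 2) → (4, 4, 2, 0, 1) → (4, 4, 2, 0, 0))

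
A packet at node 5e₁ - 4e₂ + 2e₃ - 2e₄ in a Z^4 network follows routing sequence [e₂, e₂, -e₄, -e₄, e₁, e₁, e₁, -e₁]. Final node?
(7, -2, 2, -4)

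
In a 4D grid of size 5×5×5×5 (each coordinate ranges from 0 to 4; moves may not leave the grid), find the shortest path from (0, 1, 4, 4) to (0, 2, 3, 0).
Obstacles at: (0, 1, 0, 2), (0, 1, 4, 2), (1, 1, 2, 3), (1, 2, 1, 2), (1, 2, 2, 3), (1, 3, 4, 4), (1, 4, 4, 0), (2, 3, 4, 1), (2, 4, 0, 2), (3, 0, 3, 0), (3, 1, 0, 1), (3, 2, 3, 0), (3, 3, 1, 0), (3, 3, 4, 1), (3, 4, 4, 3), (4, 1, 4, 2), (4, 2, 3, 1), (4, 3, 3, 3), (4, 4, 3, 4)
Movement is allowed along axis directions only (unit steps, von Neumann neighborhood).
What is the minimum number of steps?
6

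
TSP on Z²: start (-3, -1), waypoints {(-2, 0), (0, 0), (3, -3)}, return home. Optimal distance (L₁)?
18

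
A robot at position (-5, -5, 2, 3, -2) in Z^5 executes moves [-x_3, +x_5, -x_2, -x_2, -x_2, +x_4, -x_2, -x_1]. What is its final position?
(-6, -9, 1, 4, -1)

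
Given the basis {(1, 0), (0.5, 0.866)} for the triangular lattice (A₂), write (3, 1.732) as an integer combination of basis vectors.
2b₁ + 2b₂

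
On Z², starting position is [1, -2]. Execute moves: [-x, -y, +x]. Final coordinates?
(1, -3)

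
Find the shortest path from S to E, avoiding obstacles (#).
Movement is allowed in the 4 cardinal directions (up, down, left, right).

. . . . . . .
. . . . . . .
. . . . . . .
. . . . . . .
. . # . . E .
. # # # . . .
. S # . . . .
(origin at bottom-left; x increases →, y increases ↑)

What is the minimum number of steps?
10
(one shortest path: (1, 0) → (0, 0) → (0, 1) → (0, 2) → (1, 2) → (1, 3) → (2, 3) → (3, 3) → (4, 3) → (5, 3) → (5, 2))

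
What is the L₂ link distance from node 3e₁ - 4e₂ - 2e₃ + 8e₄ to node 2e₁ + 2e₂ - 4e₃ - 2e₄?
11.8743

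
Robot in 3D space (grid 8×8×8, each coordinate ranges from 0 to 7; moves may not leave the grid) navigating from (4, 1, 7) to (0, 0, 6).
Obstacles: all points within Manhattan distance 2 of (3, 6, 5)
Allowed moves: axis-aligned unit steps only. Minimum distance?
6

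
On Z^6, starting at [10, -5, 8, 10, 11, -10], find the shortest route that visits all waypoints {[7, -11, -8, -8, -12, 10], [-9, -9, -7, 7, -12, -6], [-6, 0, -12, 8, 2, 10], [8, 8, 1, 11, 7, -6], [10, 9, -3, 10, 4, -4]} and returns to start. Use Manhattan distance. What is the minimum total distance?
272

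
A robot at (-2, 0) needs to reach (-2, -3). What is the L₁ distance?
3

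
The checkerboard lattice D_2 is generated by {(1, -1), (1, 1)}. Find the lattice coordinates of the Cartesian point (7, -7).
7b₁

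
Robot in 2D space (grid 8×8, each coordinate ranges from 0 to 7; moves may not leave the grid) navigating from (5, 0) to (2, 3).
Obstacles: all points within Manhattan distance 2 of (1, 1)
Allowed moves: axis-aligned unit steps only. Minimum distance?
6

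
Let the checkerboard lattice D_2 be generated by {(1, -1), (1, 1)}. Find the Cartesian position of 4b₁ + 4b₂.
(8, 0)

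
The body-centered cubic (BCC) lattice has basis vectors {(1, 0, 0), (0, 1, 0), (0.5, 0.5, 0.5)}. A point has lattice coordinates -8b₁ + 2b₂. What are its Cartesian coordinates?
(-8, 2, 0)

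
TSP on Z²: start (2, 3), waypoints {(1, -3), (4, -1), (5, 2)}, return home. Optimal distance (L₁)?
20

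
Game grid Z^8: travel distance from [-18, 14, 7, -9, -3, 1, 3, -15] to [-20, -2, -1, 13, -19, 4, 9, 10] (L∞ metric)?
25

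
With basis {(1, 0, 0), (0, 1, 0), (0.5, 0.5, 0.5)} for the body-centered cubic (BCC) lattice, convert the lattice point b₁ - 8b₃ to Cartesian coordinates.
(-3, -4, -4)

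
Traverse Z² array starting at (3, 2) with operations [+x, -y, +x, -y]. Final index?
(5, 0)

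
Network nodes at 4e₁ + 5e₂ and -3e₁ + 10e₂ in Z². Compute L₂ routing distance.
8.60233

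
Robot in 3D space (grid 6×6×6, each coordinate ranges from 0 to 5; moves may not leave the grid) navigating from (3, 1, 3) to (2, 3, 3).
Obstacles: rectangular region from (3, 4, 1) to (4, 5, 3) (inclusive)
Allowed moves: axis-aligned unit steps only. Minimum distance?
3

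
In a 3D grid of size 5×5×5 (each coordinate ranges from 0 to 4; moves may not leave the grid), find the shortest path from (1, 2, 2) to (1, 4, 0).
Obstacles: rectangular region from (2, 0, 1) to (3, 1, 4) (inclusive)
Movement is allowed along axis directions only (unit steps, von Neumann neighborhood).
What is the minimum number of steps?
4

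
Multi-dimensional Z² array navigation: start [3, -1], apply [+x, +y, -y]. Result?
(4, -1)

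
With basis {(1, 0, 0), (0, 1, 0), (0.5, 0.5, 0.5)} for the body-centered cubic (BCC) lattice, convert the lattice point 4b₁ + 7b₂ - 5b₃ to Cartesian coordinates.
(1.5, 4.5, -2.5)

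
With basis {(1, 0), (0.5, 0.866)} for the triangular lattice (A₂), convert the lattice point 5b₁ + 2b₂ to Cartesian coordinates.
(6, 1.732)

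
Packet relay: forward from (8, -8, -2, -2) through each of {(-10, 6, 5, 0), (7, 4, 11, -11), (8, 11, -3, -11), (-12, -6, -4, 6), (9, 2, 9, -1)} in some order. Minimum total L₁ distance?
124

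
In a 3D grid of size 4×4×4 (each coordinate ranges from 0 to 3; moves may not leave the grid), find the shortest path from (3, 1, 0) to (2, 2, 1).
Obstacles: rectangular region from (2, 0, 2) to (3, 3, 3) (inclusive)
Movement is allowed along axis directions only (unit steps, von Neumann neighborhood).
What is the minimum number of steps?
3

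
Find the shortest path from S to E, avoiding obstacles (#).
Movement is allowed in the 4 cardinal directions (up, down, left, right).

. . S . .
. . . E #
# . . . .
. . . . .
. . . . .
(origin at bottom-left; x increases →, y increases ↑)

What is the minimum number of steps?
2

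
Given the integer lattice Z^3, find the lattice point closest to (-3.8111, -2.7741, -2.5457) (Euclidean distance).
(-4, -3, -3)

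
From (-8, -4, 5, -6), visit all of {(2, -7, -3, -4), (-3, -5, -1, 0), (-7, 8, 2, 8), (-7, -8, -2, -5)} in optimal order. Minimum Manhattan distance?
66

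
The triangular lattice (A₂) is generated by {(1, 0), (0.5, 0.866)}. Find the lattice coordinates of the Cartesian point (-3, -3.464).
-b₁ - 4b₂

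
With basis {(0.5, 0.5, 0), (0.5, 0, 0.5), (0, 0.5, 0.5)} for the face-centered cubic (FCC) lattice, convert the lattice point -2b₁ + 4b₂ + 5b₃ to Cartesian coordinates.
(1, 1.5, 4.5)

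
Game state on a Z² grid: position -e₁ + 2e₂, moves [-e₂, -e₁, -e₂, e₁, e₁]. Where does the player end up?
(0, 0)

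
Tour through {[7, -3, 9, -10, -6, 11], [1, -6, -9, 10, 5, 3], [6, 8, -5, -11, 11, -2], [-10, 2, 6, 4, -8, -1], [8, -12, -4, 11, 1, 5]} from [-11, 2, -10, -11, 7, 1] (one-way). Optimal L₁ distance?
225
(one optimal route: (-11, 2, -10, -11, 7, 1) → (6, 8, -5, -11, 11, -2) → (1, -6, -9, 10, 5, 3) → (8, -12, -4, 11, 1, 5) → (7, -3, 9, -10, -6, 11) → (-10, 2, 6, 4, -8, -1))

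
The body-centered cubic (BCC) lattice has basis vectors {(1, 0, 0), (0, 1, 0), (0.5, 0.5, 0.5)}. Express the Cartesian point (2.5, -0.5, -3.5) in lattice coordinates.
6b₁ + 3b₂ - 7b₃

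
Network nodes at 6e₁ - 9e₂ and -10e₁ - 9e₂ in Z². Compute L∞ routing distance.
16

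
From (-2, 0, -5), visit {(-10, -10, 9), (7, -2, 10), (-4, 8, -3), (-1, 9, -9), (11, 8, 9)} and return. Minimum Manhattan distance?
124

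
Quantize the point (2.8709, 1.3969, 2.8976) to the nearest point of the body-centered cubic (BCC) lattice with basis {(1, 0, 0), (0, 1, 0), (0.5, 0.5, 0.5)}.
(3, 1, 3)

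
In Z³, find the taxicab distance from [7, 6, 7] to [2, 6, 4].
8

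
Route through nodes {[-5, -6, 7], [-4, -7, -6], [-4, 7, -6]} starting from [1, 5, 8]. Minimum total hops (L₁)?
47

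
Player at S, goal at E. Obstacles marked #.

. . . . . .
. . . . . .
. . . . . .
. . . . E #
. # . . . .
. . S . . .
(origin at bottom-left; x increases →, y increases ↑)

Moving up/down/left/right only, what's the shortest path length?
4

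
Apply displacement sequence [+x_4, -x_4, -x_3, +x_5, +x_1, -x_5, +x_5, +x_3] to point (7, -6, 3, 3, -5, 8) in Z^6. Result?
(8, -6, 3, 3, -4, 8)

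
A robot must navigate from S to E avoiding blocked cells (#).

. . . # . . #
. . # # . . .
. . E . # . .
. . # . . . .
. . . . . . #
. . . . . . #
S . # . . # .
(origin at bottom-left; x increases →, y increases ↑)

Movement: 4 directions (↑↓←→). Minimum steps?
6
(one shortest path: (0, 0) → (1, 0) → (1, 1) → (1, 2) → (1, 3) → (1, 4) → (2, 4))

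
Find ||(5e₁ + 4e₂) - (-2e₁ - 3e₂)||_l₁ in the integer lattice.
14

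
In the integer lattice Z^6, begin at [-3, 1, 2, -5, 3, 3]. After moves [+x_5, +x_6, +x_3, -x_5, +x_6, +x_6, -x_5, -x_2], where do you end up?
(-3, 0, 3, -5, 2, 6)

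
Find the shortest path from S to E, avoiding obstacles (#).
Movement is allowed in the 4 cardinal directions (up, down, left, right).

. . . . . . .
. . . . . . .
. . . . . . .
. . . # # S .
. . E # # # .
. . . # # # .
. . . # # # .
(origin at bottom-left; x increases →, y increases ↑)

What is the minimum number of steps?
6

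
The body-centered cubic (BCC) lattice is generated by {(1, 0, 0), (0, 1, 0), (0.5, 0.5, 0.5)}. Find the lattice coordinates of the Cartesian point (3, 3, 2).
b₁ + b₂ + 4b₃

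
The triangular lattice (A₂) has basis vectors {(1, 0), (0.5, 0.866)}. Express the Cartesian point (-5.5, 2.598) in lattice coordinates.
-7b₁ + 3b₂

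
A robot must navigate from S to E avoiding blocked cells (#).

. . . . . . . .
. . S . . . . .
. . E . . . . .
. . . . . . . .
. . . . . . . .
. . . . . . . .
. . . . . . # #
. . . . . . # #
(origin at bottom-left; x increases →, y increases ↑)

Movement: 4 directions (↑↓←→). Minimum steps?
1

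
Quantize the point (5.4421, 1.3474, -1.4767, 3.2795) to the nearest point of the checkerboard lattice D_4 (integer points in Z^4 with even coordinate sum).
(5, 1, -1, 3)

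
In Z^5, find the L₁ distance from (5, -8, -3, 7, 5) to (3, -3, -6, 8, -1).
17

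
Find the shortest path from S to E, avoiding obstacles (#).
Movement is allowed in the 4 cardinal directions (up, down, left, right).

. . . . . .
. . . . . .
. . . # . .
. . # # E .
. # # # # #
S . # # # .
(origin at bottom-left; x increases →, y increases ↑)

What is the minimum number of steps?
10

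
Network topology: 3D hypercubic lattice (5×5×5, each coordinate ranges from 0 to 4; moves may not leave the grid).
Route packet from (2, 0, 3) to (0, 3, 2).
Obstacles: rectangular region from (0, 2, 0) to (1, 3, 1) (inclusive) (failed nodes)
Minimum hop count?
6
(one shortest path: (2, 0, 3) → (1, 0, 3) → (0, 0, 3) → (0, 1, 3) → (0, 2, 3) → (0, 3, 3) → (0, 3, 2))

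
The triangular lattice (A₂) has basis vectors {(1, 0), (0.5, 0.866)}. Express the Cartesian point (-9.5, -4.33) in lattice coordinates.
-7b₁ - 5b₂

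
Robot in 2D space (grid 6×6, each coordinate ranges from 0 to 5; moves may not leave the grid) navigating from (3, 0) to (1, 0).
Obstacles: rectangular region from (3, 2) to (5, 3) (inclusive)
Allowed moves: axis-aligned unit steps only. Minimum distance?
2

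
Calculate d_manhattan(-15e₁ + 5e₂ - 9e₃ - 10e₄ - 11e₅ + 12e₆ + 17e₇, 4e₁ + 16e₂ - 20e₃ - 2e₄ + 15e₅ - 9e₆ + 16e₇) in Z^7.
97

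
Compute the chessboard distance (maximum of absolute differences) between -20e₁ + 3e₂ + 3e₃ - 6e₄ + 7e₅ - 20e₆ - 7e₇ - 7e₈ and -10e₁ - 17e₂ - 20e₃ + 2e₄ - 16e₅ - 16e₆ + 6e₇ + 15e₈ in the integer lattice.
23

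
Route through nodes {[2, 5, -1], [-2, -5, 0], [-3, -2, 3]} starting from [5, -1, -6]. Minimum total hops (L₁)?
36
(one optimal route: (5, -1, -6) → (2, 5, -1) → (-2, -5, 0) → (-3, -2, 3))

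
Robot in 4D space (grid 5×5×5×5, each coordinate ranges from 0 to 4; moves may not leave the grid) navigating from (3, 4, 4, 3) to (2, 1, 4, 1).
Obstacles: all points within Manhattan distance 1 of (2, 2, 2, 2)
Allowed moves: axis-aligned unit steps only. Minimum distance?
6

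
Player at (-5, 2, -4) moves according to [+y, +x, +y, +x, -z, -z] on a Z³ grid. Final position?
(-3, 4, -6)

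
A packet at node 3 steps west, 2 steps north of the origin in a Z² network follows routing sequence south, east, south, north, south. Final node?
(-2, 0)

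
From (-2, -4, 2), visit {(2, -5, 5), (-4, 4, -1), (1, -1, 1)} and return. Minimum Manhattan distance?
42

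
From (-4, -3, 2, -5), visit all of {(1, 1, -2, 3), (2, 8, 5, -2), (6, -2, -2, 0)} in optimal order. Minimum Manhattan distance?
51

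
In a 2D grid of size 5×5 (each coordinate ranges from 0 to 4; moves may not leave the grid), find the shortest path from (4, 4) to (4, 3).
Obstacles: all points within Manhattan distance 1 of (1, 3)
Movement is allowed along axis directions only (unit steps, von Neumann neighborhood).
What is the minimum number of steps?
1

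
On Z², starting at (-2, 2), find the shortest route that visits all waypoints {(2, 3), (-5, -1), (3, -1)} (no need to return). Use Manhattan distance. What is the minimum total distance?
18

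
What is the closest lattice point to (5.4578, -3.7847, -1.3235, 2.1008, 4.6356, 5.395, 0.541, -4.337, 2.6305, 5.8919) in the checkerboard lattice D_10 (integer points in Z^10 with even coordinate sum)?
(5, -4, -1, 2, 5, 5, 1, -4, 3, 6)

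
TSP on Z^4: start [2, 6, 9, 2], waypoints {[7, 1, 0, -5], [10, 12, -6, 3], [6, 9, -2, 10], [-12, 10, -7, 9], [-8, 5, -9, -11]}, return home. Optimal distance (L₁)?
164
(one optimal route: (2, 6, 9, 2) → (7, 1, 0, -5) → (-8, 5, -9, -11) → (-12, 10, -7, 9) → (6, 9, -2, 10) → (10, 12, -6, 3) → (2, 6, 9, 2))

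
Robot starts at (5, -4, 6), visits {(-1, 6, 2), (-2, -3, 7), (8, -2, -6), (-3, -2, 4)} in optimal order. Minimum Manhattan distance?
51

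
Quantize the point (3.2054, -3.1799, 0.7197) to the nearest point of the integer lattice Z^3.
(3, -3, 1)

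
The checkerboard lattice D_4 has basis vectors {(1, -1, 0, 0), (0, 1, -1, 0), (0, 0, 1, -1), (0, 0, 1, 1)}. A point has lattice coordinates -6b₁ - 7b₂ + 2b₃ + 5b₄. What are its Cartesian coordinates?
(-6, -1, 14, 3)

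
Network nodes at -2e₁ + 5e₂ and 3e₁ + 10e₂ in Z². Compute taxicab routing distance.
10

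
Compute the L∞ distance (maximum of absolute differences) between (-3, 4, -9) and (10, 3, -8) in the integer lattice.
13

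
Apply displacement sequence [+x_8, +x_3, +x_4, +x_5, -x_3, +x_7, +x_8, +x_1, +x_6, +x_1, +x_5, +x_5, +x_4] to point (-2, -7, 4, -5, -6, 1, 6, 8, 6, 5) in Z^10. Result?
(0, -7, 4, -3, -3, 2, 7, 10, 6, 5)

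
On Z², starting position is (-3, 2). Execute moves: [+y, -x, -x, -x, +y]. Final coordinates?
(-6, 4)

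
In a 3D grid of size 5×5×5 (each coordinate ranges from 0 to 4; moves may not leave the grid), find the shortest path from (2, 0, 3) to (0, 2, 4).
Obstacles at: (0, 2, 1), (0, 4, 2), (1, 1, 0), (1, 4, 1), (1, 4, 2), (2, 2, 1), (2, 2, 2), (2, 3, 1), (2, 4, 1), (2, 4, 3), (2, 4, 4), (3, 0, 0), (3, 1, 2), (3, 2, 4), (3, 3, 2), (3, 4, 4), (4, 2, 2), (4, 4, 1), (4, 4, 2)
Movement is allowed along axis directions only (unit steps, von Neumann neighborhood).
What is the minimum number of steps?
5
(one shortest path: (2, 0, 3) → (1, 0, 3) → (0, 0, 3) → (0, 1, 3) → (0, 2, 3) → (0, 2, 4))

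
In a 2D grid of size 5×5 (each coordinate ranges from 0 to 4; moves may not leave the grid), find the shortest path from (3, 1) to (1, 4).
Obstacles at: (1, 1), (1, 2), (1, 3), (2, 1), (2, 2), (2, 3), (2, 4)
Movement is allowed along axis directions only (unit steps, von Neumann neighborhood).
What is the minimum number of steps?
9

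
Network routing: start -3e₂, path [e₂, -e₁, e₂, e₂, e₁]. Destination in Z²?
(0, 0)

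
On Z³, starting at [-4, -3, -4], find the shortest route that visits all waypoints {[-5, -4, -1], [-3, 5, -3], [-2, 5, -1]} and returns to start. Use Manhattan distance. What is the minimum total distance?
30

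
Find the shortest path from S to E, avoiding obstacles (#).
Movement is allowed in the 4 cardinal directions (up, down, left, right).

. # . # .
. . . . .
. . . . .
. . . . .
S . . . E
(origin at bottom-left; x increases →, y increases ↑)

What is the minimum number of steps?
4
(one shortest path: (0, 0) → (1, 0) → (2, 0) → (3, 0) → (4, 0))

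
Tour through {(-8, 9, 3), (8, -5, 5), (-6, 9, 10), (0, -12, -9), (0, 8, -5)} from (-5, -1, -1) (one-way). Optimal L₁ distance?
101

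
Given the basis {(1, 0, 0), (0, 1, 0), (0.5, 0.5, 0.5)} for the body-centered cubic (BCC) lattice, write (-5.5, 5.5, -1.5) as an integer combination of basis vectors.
-4b₁ + 7b₂ - 3b₃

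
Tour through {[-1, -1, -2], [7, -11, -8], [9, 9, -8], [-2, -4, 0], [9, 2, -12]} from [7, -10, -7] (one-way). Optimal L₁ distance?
64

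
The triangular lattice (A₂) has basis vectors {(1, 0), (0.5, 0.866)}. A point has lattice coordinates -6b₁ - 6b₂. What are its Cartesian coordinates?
(-9, -5.196)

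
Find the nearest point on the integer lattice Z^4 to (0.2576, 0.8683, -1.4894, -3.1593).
(0, 1, -1, -3)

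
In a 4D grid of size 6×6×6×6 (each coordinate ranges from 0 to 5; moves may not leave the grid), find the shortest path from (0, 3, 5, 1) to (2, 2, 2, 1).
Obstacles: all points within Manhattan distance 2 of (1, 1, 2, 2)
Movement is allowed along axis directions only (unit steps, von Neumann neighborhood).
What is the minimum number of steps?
6
(one shortest path: (0, 3, 5, 1) → (1, 3, 5, 1) → (2, 3, 5, 1) → (2, 2, 5, 1) → (2, 2, 4, 1) → (2, 2, 3, 1) → (2, 2, 2, 1))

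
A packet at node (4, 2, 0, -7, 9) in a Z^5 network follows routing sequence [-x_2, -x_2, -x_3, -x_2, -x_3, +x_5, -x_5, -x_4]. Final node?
(4, -1, -2, -8, 9)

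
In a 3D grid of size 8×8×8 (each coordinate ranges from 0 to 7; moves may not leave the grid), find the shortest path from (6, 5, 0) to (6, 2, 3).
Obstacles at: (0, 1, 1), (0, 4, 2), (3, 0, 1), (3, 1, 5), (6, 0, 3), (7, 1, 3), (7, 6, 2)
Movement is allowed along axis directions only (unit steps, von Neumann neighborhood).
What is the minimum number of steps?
6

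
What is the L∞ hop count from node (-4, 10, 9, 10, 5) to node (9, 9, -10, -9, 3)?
19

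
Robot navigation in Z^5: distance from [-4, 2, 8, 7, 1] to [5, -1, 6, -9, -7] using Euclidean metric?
20.347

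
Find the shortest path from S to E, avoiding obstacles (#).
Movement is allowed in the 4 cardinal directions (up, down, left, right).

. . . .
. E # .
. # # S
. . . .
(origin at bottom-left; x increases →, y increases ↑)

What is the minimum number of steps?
5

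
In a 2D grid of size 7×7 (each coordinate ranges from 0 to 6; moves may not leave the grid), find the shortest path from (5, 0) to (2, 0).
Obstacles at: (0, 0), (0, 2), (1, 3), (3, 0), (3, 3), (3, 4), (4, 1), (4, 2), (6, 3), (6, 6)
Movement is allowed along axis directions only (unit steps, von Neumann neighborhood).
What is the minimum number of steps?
13
(one shortest path: (5, 0) → (5, 1) → (5, 2) → (5, 3) → (4, 3) → (4, 4) → (4, 5) → (3, 5) → (2, 5) → (2, 4) → (2, 3) → (2, 2) → (2, 1) → (2, 0))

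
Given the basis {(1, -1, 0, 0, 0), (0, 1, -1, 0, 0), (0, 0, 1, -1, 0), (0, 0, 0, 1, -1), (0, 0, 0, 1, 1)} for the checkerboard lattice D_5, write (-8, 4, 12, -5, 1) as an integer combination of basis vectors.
-8b₁ - 4b₂ + 8b₃ + b₄ + 2b₅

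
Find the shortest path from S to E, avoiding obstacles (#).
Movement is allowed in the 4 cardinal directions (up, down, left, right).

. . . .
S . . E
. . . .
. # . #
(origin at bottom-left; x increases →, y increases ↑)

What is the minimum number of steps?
3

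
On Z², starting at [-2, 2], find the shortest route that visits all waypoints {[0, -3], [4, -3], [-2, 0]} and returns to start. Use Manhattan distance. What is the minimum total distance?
22
(one optimal route: (-2, 2) → (0, -3) → (4, -3) → (-2, 0) → (-2, 2))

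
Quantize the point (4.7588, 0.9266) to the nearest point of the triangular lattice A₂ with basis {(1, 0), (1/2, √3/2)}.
(4.5, 0.866)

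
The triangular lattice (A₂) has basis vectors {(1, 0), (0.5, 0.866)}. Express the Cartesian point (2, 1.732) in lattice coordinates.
b₁ + 2b₂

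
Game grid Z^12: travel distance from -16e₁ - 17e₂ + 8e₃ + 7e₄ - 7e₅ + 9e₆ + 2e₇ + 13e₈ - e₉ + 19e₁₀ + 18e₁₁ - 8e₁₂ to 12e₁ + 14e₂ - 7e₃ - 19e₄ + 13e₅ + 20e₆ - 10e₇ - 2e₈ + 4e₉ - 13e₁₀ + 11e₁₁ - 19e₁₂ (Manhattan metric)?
213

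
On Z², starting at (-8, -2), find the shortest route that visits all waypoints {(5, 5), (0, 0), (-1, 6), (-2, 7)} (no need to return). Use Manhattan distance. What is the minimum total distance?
28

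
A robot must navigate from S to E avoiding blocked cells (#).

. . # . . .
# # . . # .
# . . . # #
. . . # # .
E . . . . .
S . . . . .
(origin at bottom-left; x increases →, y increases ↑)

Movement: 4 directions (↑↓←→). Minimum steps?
1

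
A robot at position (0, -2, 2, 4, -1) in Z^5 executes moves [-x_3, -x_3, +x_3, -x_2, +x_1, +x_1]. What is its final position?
(2, -3, 1, 4, -1)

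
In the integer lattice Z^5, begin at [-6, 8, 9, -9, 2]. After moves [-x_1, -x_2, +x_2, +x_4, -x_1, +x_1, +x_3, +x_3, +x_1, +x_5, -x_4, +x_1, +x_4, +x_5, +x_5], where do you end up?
(-5, 8, 11, -8, 5)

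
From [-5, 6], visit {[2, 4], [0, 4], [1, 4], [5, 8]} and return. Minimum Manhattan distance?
28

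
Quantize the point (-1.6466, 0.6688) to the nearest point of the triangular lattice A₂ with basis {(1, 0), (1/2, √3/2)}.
(-1.5, 0.866)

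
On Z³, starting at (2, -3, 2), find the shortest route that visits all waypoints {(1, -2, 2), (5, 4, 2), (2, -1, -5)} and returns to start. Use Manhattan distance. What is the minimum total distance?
36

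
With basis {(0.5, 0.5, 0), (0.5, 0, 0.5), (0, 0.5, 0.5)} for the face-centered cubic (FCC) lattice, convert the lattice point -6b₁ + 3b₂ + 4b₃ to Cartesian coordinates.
(-1.5, -1, 3.5)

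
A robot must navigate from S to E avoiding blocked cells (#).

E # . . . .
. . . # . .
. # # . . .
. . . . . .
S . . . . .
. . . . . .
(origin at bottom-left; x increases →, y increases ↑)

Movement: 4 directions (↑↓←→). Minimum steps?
4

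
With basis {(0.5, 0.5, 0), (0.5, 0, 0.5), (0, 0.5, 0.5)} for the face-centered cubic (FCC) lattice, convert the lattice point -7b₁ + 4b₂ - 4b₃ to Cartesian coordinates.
(-1.5, -5.5, 0)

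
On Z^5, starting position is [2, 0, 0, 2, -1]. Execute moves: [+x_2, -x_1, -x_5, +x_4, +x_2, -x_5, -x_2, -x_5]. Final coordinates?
(1, 1, 0, 3, -4)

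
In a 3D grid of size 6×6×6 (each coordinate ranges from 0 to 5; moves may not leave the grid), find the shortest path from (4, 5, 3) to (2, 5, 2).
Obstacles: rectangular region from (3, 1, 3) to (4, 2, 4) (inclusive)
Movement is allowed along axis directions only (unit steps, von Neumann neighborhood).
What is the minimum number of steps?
3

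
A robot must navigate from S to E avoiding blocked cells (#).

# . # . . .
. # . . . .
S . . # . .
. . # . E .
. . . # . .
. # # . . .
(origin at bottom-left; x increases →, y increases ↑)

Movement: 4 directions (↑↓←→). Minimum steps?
7
(one shortest path: (0, 3) → (1, 3) → (2, 3) → (2, 4) → (3, 4) → (4, 4) → (4, 3) → (4, 2))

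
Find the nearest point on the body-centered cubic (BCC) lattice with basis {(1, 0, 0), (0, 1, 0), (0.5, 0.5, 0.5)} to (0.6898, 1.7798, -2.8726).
(1, 2, -3)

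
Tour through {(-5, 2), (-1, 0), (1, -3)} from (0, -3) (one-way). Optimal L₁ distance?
12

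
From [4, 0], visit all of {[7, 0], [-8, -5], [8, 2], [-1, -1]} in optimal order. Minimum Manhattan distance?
29
(one optimal route: (4, 0) → (7, 0) → (8, 2) → (-1, -1) → (-8, -5))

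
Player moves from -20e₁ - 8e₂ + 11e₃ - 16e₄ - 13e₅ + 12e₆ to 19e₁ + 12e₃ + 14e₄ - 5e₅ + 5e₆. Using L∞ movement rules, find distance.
39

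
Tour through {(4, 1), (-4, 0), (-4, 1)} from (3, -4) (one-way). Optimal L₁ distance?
15
(one optimal route: (3, -4) → (4, 1) → (-4, 1) → (-4, 0))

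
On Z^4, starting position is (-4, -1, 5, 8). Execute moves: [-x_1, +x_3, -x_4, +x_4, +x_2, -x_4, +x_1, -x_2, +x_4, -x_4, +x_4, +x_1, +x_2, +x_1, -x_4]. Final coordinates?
(-2, 0, 6, 7)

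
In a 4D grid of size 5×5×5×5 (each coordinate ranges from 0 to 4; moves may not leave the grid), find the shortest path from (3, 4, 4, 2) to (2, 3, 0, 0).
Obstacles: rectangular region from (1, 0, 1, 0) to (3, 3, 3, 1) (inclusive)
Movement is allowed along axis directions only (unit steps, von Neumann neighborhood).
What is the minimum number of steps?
8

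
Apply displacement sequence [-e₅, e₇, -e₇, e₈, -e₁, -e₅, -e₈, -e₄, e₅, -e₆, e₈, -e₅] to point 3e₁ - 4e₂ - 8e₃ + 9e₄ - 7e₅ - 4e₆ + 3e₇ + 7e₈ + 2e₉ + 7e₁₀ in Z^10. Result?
(2, -4, -8, 8, -9, -5, 3, 8, 2, 7)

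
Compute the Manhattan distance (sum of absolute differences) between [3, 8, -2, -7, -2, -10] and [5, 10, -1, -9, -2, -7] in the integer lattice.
10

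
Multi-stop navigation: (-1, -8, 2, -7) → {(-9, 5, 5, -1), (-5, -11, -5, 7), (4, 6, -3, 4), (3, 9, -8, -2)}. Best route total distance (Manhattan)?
104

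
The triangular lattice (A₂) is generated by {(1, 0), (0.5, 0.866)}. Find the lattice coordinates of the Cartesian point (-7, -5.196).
-4b₁ - 6b₂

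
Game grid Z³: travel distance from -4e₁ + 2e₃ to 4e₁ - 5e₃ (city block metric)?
15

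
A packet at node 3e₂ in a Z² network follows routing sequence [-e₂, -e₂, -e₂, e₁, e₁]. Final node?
(2, 0)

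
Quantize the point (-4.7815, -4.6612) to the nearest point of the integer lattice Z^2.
(-5, -5)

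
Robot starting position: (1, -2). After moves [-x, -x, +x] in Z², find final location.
(0, -2)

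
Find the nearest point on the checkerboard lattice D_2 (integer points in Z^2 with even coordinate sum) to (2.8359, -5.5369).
(3, -5)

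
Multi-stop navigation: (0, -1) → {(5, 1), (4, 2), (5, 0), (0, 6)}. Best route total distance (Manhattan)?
17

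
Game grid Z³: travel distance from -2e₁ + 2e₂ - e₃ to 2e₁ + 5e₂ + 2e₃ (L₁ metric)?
10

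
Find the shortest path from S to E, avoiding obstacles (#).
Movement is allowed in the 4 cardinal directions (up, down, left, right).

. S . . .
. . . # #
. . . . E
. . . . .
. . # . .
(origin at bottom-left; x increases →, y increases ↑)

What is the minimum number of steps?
5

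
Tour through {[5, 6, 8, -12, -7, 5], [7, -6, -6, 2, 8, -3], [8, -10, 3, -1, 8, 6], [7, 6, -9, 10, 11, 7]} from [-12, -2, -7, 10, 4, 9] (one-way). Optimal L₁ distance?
151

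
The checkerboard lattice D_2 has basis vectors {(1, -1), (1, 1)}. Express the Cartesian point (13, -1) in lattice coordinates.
7b₁ + 6b₂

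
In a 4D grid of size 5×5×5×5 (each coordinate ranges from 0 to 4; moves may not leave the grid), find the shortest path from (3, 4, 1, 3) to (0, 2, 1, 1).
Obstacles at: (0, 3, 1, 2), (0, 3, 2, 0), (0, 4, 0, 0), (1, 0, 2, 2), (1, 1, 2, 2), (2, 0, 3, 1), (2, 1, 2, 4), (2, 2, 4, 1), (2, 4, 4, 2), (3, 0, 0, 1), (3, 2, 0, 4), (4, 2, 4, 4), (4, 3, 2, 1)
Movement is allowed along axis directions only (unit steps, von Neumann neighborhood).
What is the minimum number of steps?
7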